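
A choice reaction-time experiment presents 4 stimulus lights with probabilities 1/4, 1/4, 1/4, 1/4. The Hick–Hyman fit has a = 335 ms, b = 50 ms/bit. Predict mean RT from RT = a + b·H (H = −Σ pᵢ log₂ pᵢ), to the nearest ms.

435 ms

Each term −pᵢ log₂ pᵢ: 0.25·2 + 0.25·2 + 0.25·2 + 0.25·2; summed, H = 2.000 bits.
Mean RT = a + bH = 335 + 50·2.000 = 435.00 ms.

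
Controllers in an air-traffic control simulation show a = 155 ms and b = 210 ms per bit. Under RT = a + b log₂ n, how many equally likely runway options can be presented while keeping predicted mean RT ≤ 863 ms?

10

Information budget: (863 − 155)/210 = 3.3714 bits, so n ≤ 2^3.3714 = 10.349 → at most 10.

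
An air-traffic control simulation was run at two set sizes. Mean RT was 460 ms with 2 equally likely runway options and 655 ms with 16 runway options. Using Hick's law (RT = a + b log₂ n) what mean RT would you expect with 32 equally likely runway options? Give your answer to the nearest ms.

RT is linear in log₂ n, so two points fix the line:
  b = (655 − 460) / (log₂ 16 − log₂ 2) = 195 / (4 − 1) = 65 ms/bit
  a = 460 − 65 × 1 = 395 ms
Then RT(32) = 395 + 65 × log₂ 32 = 395 + 65 × 5 ≈ 720.000 ms.

720 ms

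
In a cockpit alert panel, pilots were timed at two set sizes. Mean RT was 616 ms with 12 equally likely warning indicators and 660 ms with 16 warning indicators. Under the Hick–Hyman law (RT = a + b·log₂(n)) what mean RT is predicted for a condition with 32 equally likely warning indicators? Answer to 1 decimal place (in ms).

766.0 ms

With log₂ n on the abscissa the relation is linear; from the two conditions:
  b = (660 − 616) / (log₂ 16 − log₂ 12) = 44 / (4 − 3.5850) = 106.015 ms/bit
  a = 616 − 106.015 × 3.5850 = 235.942 ms
Then RT(32) = 235.942 + 106.015 × log₂ 32 = 235.942 + 106.015 × 5 ≈ 766.015 ms.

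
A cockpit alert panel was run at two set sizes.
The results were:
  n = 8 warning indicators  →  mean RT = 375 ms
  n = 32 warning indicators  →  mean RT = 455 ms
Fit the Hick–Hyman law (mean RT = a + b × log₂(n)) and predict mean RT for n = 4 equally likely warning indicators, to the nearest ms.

335 ms

RT is linear in log₂ n, so two points fix the line:
  b = (455 − 375) / (log₂ 32 − log₂ 8) = 80 / (5 − 3) = 40 ms/bit
  a = 375 − 40 × 3 = 255 ms
Then RT(4) = 255 + 40 × log₂ 4 = 255 + 40 × 2 ≈ 335.000 ms.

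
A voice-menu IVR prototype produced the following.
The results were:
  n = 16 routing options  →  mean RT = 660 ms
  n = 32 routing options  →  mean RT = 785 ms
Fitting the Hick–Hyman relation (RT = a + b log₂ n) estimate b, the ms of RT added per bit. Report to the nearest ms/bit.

125 ms/bit

b = (RT₂ − RT₁)/(log₂ n₂ − log₂ n₁) = (785 − 660)/(5 − 4) = 125 ms/bit.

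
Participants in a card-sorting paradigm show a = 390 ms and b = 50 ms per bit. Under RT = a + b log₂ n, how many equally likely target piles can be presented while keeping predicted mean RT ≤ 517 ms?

50·log₂ n ≤ 517 − 390 = 127, giving log₂ n ≤ 2.5400 and n ≤ 5.816. The largest whole number is 5.

5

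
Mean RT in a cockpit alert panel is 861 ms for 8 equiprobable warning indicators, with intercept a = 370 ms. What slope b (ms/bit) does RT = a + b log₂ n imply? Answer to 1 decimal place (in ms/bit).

163.7 ms/bit

log₂(8) = 3 bits.
b = (RT − a)/log₂ n = (861 − 370) / 3 = 163.667 ms/bit.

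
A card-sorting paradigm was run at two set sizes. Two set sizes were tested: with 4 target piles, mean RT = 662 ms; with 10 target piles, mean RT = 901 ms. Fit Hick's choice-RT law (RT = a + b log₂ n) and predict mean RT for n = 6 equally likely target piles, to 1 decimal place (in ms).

With log₂ n on the abscissa the relation is linear; from the two conditions:
  b = (901 − 662) / (log₂ 10 − log₂ 4) = 239 / (3.3219 − 2) = 180.797 ms/bit
  a = 662 − 180.797 × 2 = 300.407 ms
Then RT(6) = 300.407 + 180.797 × log₂ 6 = 300.407 + 180.797 × 2.5850 ≈ 767.759 ms.

767.8 ms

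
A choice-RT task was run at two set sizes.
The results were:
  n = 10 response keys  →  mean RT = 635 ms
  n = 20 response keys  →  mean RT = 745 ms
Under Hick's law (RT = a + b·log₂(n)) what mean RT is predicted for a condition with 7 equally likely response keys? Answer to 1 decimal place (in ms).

RT is linear in log₂ n, so two points fix the line:
  b = (745 − 635) / (log₂ 20 − log₂ 10) = 110 / (4.3219 − 3.3219) = 110.000 ms/bit
  a = 635 − 110.000 × 3.3219 = 269.588 ms
Then RT(7) = 269.588 + 110.000 × log₂ 7 = 269.588 + 110.000 × 2.8074 ≈ 578.397 ms.

578.4 ms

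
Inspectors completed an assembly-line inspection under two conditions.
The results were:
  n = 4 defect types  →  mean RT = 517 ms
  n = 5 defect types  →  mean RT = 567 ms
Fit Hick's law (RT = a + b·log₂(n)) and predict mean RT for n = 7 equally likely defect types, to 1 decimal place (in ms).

Solve the two-equation system in a and b:
  b = (567 − 517) / (log₂ 5 − log₂ 4) = 50 / (2.3219 − 2) = 155.314 ms/bit
  a = 517 − 155.314 × 2 = 206.372 ms
Then RT(7) = 206.372 + 155.314 × log₂ 7 = 206.372 + 155.314 × 2.8074 ≈ 642.394 ms.

642.4 ms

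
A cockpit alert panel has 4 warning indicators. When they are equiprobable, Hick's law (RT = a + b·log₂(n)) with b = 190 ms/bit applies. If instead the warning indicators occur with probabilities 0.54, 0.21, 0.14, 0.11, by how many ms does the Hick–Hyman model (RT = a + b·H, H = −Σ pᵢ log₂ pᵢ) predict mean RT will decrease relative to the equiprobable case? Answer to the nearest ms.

57 ms

The RT saving is b·ΔH. Equiprobable H₀ = log₂(4) = 2.0000 bits; with the given probabilities H = 1.7003 bits.
b·(H₀ − H) = 190 × (2.0000 − 1.7003) = 56.95 ms.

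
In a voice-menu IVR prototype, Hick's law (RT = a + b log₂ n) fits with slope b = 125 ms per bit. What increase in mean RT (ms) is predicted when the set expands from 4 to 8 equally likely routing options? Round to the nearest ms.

ΔRT = (a + b log₂ n₂) − (a + b log₂ n₁) = b·(log₂ n₂ − log₂ n₁).
log₂(8) − log₂(4) = log₂(8/4) = log₂(2) = 1.
ΔRT = 125 × 1.0000 = 125.000 ms.

125 ms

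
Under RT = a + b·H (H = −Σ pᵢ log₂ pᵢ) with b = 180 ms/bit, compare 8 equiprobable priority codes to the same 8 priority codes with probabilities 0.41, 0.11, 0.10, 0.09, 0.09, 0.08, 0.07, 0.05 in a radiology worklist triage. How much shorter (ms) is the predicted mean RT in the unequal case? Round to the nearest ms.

The RT saving is b·ΔH. Equiprobable H₀ = log₂(8) = 3.0000 bits; with the given probabilities H = 2.6113 bits.
b·(H₀ − H) = 180 × (3.0000 − 2.6113) = 69.96 ms.

70 ms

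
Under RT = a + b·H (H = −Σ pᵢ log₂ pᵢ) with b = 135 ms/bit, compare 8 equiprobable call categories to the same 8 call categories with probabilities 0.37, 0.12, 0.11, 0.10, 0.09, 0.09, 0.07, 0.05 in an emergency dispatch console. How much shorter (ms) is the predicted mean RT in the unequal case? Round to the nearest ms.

42 ms

The RT saving is b·ΔH. Equiprobable H₀ = log₂(8) = 3.0000 bits; with the given probabilities H = 2.6902 bits.
b·(H₀ − H) = 135 × (3.0000 − 2.6902) = 41.82 ms.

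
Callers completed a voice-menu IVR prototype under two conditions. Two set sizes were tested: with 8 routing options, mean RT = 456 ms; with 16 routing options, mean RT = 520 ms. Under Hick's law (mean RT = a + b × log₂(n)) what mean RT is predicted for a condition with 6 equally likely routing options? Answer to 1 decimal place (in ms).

429.4 ms

With log₂ n on the abscissa the relation is linear; from the two conditions:
  b = (520 − 456) / (log₂ 16 − log₂ 8) = 64 / (4 − 3) = 64.000 ms/bit
  a = 456 − 64.000 × 3 = 264.000 ms
Then RT(6) = 264.000 + 64.000 × log₂ 6 = 264.000 + 64.000 × 2.5850 ≈ 429.438 ms.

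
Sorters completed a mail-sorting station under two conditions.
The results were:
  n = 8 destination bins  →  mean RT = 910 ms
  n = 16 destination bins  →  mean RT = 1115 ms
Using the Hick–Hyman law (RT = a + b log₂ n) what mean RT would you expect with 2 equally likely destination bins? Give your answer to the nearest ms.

500 ms

Solve the two-equation system in a and b:
  b = (1115 − 910) / (log₂ 16 − log₂ 8) = 205 / (4 − 3) = 205 ms/bit
  a = 910 − 205 × 3 = 295 ms
Then RT(2) = 295 + 205 × log₂ 2 = 295 + 205 × 1 ≈ 500.000 ms.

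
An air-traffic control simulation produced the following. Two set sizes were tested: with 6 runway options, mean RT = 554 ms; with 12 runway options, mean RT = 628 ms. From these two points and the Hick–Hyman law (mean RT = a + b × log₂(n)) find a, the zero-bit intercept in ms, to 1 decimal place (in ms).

b = (RT₂ − RT₁)/(log₂ n₂ − log₂ n₁) = (628 − 554)/(3.5850 − 2.5850) = 74.000 ms/bit.
Intercept: a = 554 − 74.000·log₂(6) = 362.713 ms.

362.7 ms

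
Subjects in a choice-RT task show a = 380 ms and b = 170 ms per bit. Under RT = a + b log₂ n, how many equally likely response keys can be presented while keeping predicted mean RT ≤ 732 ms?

4

170·log₂ n ≤ 732 − 380 = 352, giving log₂ n ≤ 2.0706 and n ≤ 4.201. The largest whole number is 4.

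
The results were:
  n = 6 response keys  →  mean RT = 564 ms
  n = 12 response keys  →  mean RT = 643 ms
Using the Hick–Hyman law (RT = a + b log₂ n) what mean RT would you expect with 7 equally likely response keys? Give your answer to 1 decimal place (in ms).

Solve the two-equation system in a and b:
  b = (643 − 564) / (log₂ 12 − log₂ 6) = 79 / (3.5850 − 2.5850) = 79.000 ms/bit
  a = 564 − 79.000 × 2.5850 = 359.788 ms
Then RT(7) = 359.788 + 79.000 × log₂ 7 = 359.788 + 79.000 × 2.8074 ≈ 581.569 ms.

581.6 ms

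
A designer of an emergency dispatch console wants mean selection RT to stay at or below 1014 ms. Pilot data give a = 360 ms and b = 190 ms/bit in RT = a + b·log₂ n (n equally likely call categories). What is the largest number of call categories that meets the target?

190·log₂ n ≤ 1014 − 360 = 654, giving log₂ n ≤ 3.4421 and n ≤ 10.869. The largest whole number is 10.

10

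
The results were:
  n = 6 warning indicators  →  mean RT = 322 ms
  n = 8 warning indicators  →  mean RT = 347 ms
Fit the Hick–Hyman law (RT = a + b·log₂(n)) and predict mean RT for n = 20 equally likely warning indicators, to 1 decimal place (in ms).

426.6 ms

Solve the two-equation system in a and b:
  b = (347 − 322) / (log₂ 8 − log₂ 6) = 25 / (3 − 2.5850) = 60.236 ms/bit
  a = 322 − 60.236 × 2.5850 = 166.293 ms
Then RT(20) = 166.293 + 60.236 × log₂ 20 = 166.293 + 60.236 × 4.3219 ≈ 426.627 ms.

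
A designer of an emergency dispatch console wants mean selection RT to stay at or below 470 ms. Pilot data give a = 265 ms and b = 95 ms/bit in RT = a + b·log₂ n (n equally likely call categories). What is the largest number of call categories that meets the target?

Information budget: (470 − 265)/95 = 2.1579 bits, so n ≤ 2^2.1579 = 4.463 → at most 4.

4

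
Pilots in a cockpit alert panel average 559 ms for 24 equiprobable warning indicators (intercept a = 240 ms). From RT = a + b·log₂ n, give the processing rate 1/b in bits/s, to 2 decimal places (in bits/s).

Choice component = 559 − 240 = 319 ms over log₂(24) = 4.5850 bits.
b = 319 / 4.5850 = 69.575 ms/bit, so 1/b = 14.373 bits/s.

14.37 bits/s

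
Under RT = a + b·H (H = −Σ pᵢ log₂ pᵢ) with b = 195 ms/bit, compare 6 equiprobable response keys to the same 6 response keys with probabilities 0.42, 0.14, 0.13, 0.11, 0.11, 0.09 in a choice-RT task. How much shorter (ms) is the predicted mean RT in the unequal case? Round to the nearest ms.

Equiprobable entropy H₀ = log₂ 6 = 2.5850 bits.
Skewed entropy H = −Σ pᵢ log₂ pᵢ = 2.3186 bits.
ΔRT = b·(H₀ − H) = 195 × 0.2663 = 51.94 ms.

52 ms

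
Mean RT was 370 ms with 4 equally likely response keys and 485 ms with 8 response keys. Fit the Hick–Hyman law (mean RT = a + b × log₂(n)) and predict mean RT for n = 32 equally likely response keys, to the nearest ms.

Solve the two-equation system in a and b:
  b = (485 − 370) / (log₂ 8 − log₂ 4) = 115 / (3 − 2) = 115 ms/bit
  a = 370 − 115 × 2 = 140 ms
Then RT(32) = 140 + 115 × log₂ 32 = 140 + 115 × 5 ≈ 715.000 ms.

715 ms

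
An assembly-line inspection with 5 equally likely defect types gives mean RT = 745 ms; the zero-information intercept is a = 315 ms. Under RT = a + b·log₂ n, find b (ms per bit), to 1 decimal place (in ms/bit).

b = (745 − 315) / log₂(5) = 430 / 2.3219 = 185.191 ms/bit.

185.2 ms/bit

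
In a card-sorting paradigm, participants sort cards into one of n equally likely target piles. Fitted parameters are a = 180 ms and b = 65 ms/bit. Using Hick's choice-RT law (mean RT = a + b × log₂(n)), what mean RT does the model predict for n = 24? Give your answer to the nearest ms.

478 ms

log₂(24) = 4.5850 bits, so RT = 180 + 65 × 4.5850 ≈ 478.023 ms.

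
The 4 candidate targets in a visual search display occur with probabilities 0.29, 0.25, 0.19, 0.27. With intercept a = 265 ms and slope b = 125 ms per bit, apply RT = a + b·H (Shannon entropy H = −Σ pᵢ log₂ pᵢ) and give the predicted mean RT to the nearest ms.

513 ms

Entropy contributions −pᵢ log₂ pᵢ: 0.5179, 0.5000, 0.4552, 0.5100; sum H = 1.9832 bits.
RT = a + bH = 265 + 125·1.9832 = 512.89 ms.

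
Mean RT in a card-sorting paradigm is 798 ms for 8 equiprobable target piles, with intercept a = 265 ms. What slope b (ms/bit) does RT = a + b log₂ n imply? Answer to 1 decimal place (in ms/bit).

log₂(8) = 3 bits.
b = (RT − a)/log₂ n = (798 − 265) / 3 = 177.667 ms/bit.

177.7 ms/bit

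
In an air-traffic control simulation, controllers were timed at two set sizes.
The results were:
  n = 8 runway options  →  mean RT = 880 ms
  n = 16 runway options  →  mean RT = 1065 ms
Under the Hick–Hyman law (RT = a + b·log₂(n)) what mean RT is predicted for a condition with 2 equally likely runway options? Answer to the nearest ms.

510 ms

Solve the two-equation system in a and b:
  b = (1065 − 880) / (log₂ 16 − log₂ 8) = 185 / (4 − 3) = 185 ms/bit
  a = 880 − 185 × 3 = 325 ms
Then RT(2) = 325 + 185 × log₂ 2 = 325 + 185 × 1 ≈ 510.000 ms.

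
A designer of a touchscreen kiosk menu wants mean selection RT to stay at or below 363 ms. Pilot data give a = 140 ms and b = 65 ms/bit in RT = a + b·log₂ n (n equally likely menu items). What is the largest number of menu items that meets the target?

10

65·log₂ n ≤ 363 − 140 = 223, giving log₂ n ≤ 3.4308 and n ≤ 10.784. The largest whole number is 10.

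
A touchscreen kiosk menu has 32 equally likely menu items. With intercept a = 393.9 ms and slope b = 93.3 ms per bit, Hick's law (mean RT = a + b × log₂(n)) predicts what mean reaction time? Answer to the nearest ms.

log₂(32) = 5 bits, so RT = 393.9 + 93.3 × 5 ≈ 860.400 ms.

860 ms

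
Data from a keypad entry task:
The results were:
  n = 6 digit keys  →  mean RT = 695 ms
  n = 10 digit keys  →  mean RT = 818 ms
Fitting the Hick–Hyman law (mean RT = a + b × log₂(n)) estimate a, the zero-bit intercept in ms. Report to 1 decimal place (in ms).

b = (RT₂ − RT₁)/(log₂ n₂ − log₂ n₁) = (818 − 695)/(3.3219 − 2.5850) = 166.901 ms/bit.
a = RT₁ − b·log₂ n₁ = 695 − 166.901 × 2.5850 = 263.568 ms.

263.6 ms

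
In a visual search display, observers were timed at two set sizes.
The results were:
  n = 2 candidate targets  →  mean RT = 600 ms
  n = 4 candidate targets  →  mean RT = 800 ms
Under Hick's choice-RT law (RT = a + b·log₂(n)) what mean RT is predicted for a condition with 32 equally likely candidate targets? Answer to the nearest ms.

RT is linear in log₂ n, so two points fix the line:
  b = (800 − 600) / (log₂ 4 − log₂ 2) = 200 / (2 − 1) = 200 ms/bit
  a = 600 − 200 × 1 = 400 ms
Then RT(32) = 400 + 200 × log₂ 32 = 400 + 200 × 5 ≈ 1400.000 ms.

1400 ms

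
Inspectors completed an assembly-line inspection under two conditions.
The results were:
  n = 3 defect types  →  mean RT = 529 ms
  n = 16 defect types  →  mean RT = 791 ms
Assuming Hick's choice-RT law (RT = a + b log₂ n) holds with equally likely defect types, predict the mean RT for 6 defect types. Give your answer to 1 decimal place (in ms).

637.5 ms

RT is linear in log₂ n, so two points fix the line:
  b = (791 − 529) / (log₂ 16 − log₂ 3) = 262 / (4 − 1.5850) = 108.487 ms/bit
  a = 529 − 108.487 × 1.5850 = 357.052 ms
Then RT(6) = 357.052 + 108.487 × log₂ 6 = 357.052 + 108.487 × 2.5850 ≈ 637.487 ms.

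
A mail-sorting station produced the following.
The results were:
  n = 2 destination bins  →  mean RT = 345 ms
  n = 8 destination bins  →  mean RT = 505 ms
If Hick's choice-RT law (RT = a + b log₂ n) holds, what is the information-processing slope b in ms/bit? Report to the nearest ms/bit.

Slope: b = (505 − 345) / (log₂ 8 − log₂ 2) = 160/2.0000 = 80 ms/bit.

80 ms/bit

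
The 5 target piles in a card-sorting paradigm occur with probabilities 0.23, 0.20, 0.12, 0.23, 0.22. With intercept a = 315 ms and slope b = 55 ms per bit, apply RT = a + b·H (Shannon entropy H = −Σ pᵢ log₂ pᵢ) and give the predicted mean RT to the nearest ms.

H = 0.23·log₂(1/0.23) + 0.20·log₂(1/0.20) + 0.12·log₂(1/0.12) + 0.23·log₂(1/0.23) + 0.22·log₂(1/0.22) = 2.2874 bits.
RT = 315 + 55 × 2.2874 = 440.80 ms.

441 ms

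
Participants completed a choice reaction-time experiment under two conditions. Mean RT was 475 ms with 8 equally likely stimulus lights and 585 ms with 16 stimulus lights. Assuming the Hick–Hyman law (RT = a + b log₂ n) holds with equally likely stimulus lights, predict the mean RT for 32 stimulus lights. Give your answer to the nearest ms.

RT is linear in log₂ n, so two points fix the line:
  b = (585 − 475) / (log₂ 16 − log₂ 8) = 110 / (4 − 3) = 110 ms/bit
  a = 475 − 110 × 3 = 145 ms
Then RT(32) = 145 + 110 × log₂ 32 = 145 + 110 × 5 ≈ 695.000 ms.

695 ms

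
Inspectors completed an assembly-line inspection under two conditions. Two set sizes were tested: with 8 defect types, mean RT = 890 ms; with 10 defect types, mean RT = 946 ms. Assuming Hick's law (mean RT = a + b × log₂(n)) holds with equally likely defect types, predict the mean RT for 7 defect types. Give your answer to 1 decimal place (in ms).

856.5 ms

Solve the two-equation system in a and b:
  b = (946 − 890) / (log₂ 10 − log₂ 8) = 56 / (3.3219 − 3) = 173.952 ms/bit
  a = 890 − 173.952 × 3 = 368.144 ms
Then RT(7) = 368.144 + 173.952 × log₂ 7 = 368.144 + 173.952 × 2.8074 ≈ 856.489 ms.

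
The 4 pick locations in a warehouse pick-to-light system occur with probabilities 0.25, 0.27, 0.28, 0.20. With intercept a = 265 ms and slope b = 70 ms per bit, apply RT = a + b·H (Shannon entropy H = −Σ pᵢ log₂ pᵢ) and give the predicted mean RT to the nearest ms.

404 ms

Entropy contributions −pᵢ log₂ pᵢ: 0.5000, 0.5100, 0.5142, 0.4644; sum H = 1.9886 bits.
RT = a + bH = 265 + 70·1.9886 = 404.20 ms.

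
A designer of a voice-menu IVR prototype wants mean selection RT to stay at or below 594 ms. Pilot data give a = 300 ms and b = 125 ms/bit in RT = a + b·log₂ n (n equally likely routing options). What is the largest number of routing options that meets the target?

Information budget: (594 − 300)/125 = 2.3520 bits, so n ≤ 2^2.3520 = 5.105 → at most 5.

5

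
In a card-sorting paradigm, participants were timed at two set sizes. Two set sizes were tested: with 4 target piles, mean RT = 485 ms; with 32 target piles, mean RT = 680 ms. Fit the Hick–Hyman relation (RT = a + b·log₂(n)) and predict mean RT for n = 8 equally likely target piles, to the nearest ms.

Solve the two-equation system in a and b:
  b = (680 − 485) / (log₂ 32 − log₂ 4) = 195 / (5 − 2) = 65 ms/bit
  a = 485 − 65 × 2 = 355 ms
Then RT(8) = 355 + 65 × log₂ 8 = 355 + 65 × 3 ≈ 550.000 ms.

550 ms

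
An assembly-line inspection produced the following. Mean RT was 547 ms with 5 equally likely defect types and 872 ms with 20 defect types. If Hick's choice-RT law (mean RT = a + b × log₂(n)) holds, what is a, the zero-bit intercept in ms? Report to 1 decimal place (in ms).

169.7 ms

b = (RT₂ − RT₁)/(log₂ n₂ − log₂ n₁) = (872 − 547)/(4.3219 − 2.3219) = 162.500 ms/bit.
a = RT₁ − b·log₂ n₁ = 547 − 162.500 × 2.3219 = 169.687 ms.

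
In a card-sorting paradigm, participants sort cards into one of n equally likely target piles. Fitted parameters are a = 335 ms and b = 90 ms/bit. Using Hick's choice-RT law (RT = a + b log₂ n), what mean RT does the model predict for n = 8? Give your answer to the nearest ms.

log₂(8) = 3 bits, so RT = 335 + 90 × 3 ≈ 605.000 ms.

605 ms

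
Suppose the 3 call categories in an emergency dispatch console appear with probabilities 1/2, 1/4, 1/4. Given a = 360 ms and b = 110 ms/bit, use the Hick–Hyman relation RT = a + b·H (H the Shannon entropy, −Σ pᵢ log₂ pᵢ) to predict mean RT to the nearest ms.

Each term −pᵢ log₂ pᵢ: 0.5·1 + 0.25·2 + 0.25·2; summed, H = 1.500 bits.
Mean RT = a + bH = 360 + 110·1.500 = 525.00 ms.

525 ms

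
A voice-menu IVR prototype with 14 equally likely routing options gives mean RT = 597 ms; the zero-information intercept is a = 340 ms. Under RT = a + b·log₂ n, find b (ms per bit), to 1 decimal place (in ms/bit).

b = (597 − 340) / log₂(14) = 257 / 3.8074 = 67.501 ms/bit.

67.5 ms/bit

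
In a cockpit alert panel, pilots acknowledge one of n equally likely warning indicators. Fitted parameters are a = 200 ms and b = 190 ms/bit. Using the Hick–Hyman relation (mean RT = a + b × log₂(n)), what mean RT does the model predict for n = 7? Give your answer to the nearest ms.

log₂(7) = 2.8074 bits, so RT = 200 + 190 × 2.8074 ≈ 733.397 ms.

733 ms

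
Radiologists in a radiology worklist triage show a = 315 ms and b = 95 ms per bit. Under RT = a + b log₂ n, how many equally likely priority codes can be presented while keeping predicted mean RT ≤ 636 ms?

Information budget: (636 − 315)/95 = 3.3789 bits, so n ≤ 2^3.3789 = 10.403 → at most 10.

10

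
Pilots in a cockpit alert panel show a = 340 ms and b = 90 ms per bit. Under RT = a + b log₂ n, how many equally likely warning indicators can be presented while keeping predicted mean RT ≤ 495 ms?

3

Information budget: (495 − 340)/90 = 1.7222 bits, so n ≤ 2^1.7222 = 3.299 → at most 3.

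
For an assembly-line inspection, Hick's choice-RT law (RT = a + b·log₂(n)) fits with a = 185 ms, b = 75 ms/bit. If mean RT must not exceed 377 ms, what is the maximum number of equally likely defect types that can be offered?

5

75·log₂ n ≤ 377 − 185 = 192, giving log₂ n ≤ 2.5600 and n ≤ 5.897. The largest whole number is 5.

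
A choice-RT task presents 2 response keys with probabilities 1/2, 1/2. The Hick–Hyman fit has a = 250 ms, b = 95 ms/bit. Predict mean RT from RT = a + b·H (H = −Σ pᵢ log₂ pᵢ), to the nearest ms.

345 ms

H = −Σ pᵢ log₂ pᵢ = 0.5·1 + 0.5·1 = 1.000 bits.
RT = 250 + 95 × 1.000 = 345.00 ms.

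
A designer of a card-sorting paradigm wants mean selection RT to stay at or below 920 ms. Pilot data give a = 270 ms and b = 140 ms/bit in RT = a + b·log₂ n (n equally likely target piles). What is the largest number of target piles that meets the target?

Set 270 + 140·log₂ n ≤ 920 → log₂ n ≤ (920 − 270)/140 = 4.6429.
So n ≤ 2^4.6429 = 24.983; the largest integer n is 24.

24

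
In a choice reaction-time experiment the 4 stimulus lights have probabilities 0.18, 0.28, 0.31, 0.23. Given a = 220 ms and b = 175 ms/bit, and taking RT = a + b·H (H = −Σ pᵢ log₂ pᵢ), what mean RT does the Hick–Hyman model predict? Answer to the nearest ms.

565 ms

Entropy contributions −pᵢ log₂ pᵢ: 0.4453, 0.5142, 0.5238, 0.4877; sum H = 1.9710 bits.
RT = a + bH = 220 + 175·1.9710 = 564.92 ms.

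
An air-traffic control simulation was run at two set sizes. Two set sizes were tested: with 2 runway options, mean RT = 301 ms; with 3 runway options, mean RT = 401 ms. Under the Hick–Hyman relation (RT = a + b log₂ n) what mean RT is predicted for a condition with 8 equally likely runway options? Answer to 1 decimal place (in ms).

642.9 ms

Solve the two-equation system in a and b:
  b = (401 − 301) / (log₂ 3 − log₂ 2) = 100 / (1.5850 − 1) = 170.951 ms/bit
  a = 301 − 170.951 × 1 = 130.049 ms
Then RT(8) = 130.049 + 170.951 × log₂ 8 = 130.049 + 170.951 × 3 ≈ 642.902 ms.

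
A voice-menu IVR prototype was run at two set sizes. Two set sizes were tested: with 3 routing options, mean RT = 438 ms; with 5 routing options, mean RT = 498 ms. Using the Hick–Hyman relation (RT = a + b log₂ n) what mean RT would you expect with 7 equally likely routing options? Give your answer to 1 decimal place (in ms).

RT is linear in log₂ n, so two points fix the line:
  b = (498 − 438) / (log₂ 5 − log₂ 3) = 60 / (2.3219 − 1.5850) = 81.415 ms/bit
  a = 438 − 81.415 × 1.5850 = 308.960 ms
Then RT(7) = 308.960 + 81.415 × log₂ 7 = 308.960 + 81.415 × 2.8074 ≈ 537.521 ms.

537.5 ms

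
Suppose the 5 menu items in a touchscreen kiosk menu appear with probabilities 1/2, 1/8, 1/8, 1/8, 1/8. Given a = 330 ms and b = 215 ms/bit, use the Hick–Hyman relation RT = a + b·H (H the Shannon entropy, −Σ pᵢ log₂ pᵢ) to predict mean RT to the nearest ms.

Each term −pᵢ log₂ pᵢ: 0.5·1 + 0.125·3 + 0.125·3 + 0.125·3 + 0.125·3; summed, H = 2.000 bits.
Mean RT = a + bH = 330 + 215·2.000 = 760.00 ms.

760 ms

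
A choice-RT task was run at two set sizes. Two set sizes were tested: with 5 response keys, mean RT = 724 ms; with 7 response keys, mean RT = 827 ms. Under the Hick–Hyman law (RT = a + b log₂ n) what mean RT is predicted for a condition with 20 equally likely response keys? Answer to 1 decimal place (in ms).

1148.4 ms

Solve the two-equation system in a and b:
  b = (827 − 724) / (log₂ 7 − log₂ 5) = 103 / (2.8074 − 2.3219) = 212.184 ms/bit
  a = 724 − 212.184 × 2.3219 = 231.323 ms
Then RT(20) = 231.323 + 212.184 × log₂ 20 = 231.323 + 212.184 × 4.3219 ≈ 1148.369 ms.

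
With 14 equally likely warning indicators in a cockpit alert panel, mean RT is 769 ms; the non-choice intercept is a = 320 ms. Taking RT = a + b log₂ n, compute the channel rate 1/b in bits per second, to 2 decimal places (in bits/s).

Choice component = 769 − 320 = 449 ms over log₂(14) = 3.8074 bits.
b = 449 / 3.8074 = 117.930 ms/bit, so 1/b = 8.480 bits/s.

8.48 bits/s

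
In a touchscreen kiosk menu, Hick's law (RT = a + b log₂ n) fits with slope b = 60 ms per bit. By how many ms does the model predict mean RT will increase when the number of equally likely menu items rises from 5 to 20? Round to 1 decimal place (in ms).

120.0 ms

The intercept a cancels: ΔRT = b·(log₂ n₂ − log₂ n₁) = b·log₂(n₂/n₁).
log₂(20) − log₂(5) = log₂(20/5) = log₂(4) = 2.
ΔRT = 60 × 2.0000 = 120.000 ms.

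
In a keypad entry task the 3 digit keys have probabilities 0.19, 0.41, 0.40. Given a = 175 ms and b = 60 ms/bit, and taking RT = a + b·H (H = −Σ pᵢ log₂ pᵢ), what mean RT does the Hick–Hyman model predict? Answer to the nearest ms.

266 ms

H = 0.19·log₂(1/0.19) + 0.41·log₂(1/0.41) + 0.40·log₂(1/0.40) = 1.5114 bits.
RT = 175 + 60 × 1.5114 = 265.68 ms.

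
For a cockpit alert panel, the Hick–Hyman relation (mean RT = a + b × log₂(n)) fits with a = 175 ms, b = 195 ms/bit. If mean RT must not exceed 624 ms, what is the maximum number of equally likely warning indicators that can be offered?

4

195·log₂ n ≤ 624 − 175 = 449, giving log₂ n ≤ 2.3026 and n ≤ 4.933. The largest whole number is 4.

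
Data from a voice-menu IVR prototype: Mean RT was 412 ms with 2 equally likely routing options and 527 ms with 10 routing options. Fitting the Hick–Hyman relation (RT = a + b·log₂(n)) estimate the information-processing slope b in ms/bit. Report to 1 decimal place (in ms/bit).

Slope: b = (527 − 412) / (log₂ 10 − log₂ 2) = 115/2.3219 = 49.528 ms/bit.

49.5 ms/bit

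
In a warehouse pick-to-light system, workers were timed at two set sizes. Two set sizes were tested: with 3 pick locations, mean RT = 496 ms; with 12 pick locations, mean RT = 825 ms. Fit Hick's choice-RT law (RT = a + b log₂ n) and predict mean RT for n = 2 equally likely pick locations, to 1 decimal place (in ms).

Fit slope and intercept:
  b = (825 − 496) / (log₂ 12 − log₂ 3) = 329 / (3.5850 − 1.5850) = 164.500 ms/bit
  a = 496 − 164.500 × 1.5850 = 235.274 ms
Then RT(2) = 235.274 + 164.500 × log₂ 2 = 235.274 + 164.500 × 1 ≈ 399.774 ms.

399.8 ms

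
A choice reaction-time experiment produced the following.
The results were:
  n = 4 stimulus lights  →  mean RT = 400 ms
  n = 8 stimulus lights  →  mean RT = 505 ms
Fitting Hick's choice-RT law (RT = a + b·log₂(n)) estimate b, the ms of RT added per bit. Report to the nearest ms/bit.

105 ms/bit

The slope on a log₂ axis is (505 − 400) / (3 − 2) = 105 ms/bit.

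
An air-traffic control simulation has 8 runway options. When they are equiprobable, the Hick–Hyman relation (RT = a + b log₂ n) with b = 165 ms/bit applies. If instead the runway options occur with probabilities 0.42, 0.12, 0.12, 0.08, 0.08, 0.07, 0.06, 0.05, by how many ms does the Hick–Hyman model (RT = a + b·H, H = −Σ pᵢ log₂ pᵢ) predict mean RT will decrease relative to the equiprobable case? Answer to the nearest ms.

71 ms

The RT saving is b·ΔH. Equiprobable H₀ = log₂(8) = 3.0000 bits; with the given probabilities H = 2.5710 bits.
b·(H₀ − H) = 165 × (3.0000 − 2.5710) = 70.79 ms.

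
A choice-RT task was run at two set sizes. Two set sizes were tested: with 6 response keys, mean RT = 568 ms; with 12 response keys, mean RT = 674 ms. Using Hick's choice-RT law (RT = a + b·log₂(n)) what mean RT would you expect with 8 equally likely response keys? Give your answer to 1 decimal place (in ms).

RT is linear in log₂ n, so two points fix the line:
  b = (674 − 568) / (log₂ 12 − log₂ 6) = 106 / (3.5850 − 2.5850) = 106.000 ms/bit
  a = 568 − 106.000 × 2.5850 = 293.994 ms
Then RT(8) = 293.994 + 106.000 × log₂ 8 = 293.994 + 106.000 × 3 ≈ 611.994 ms.

612.0 ms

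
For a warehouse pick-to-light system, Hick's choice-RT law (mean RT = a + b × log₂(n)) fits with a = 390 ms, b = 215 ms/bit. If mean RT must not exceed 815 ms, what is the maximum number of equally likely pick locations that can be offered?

3

Information budget: (815 − 390)/215 = 1.9767 bits, so n ≤ 2^1.9767 = 3.936 → at most 3.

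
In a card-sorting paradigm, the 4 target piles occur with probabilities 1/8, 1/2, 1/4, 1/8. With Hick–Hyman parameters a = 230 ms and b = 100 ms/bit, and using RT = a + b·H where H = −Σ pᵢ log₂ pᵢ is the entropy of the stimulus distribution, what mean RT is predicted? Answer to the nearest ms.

Each term −pᵢ log₂ pᵢ: 0.125·3 + 0.5·1 + 0.25·2 + 0.125·3; summed, H = 1.750 bits.
Mean RT = a + bH = 230 + 100·1.750 = 405.00 ms.

405 ms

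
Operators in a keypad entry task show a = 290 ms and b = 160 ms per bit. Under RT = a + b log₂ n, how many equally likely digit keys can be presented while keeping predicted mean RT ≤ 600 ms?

3

160·log₂ n ≤ 600 − 290 = 310, giving log₂ n ≤ 1.9375 and n ≤ 3.830. The largest whole number is 3.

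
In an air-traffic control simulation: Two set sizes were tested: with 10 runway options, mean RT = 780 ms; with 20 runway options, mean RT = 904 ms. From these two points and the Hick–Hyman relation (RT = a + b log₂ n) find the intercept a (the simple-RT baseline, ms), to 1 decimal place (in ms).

Slope: b = (904 − 780) / (log₂ 20 − log₂ 10) = 124/1.0000 = 124.000 ms/bit.
Intercept: a = 780 − 124.000·log₂(10) = 368.081 ms.

368.1 ms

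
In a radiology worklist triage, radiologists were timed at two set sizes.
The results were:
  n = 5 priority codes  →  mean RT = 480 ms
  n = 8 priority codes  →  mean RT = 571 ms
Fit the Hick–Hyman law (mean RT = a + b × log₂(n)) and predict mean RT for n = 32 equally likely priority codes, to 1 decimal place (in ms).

839.4 ms

RT is linear in log₂ n, so two points fix the line:
  b = (571 − 480) / (log₂ 8 − log₂ 5) = 91 / (3 − 2.3219) = 134.204 ms/bit
  a = 480 − 134.204 × 2.3219 = 168.388 ms
Then RT(32) = 168.388 + 134.204 × log₂ 32 = 168.388 + 134.204 × 5 ≈ 839.408 ms.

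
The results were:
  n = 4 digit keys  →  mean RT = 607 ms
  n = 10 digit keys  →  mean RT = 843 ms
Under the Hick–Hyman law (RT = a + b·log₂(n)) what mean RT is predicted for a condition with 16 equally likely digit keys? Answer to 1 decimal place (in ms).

964.1 ms

Solve the two-equation system in a and b:
  b = (843 − 607) / (log₂ 10 − log₂ 4) = 236 / (3.3219 − 2) = 178.527 ms/bit
  a = 607 − 178.527 × 2 = 249.946 ms
Then RT(16) = 249.946 + 178.527 × log₂ 16 = 249.946 + 178.527 × 4 ≈ 964.054 ms.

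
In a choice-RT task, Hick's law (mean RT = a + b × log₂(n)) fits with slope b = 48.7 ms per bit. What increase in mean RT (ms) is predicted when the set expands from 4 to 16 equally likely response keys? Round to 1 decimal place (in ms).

Only the slope matters, since a is common to both: ΔRT = b·log₂(n₂/n₁).
log₂(16) − log₂(4) = log₂(16/4) = log₂(4) = 2.
ΔRT = 48.7 × 2.0000 = 97.400 ms.

97.4 ms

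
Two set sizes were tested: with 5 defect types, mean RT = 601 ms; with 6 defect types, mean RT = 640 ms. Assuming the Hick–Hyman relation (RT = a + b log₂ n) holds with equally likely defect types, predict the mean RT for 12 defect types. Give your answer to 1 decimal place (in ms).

Fit slope and intercept:
  b = (640 − 601) / (log₂ 6 − log₂ 5) = 39 / (2.5850 − 2.3219) = 148.270 ms/bit
  a = 601 − 148.270 × 2.3219 = 256.729 ms
Then RT(12) = 256.729 + 148.270 × log₂ 12 = 256.729 + 148.270 × 3.5850 ≈ 788.270 ms.

788.3 ms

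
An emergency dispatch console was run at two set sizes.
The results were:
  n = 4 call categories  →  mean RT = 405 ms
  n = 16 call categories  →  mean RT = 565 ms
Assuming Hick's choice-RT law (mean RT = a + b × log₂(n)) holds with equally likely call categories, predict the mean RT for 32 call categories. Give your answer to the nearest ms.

645 ms

Fit slope and intercept:
  b = (565 − 405) / (log₂ 16 − log₂ 4) = 160 / (4 − 2) = 80 ms/bit
  a = 405 − 80 × 2 = 245 ms
Then RT(32) = 245 + 80 × log₂ 32 = 245 + 80 × 5 ≈ 645.000 ms.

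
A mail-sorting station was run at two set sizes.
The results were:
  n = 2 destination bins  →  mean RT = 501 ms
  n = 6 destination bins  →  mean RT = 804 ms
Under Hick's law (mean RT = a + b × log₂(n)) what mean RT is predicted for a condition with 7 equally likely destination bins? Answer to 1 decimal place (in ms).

846.5 ms

Solve the two-equation system in a and b:
  b = (804 − 501) / (log₂ 6 − log₂ 2) = 303 / (2.5850 − 1) = 191.172 ms/bit
  a = 501 − 191.172 × 1 = 309.828 ms
Then RT(7) = 309.828 + 191.172 × log₂ 7 = 309.828 + 191.172 × 2.8074 ≈ 846.515 ms.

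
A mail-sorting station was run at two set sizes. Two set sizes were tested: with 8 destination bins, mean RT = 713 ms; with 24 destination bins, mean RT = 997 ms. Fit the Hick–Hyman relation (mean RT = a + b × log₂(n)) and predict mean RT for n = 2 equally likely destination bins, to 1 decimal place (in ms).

Solve the two-equation system in a and b:
  b = (997 − 713) / (log₂ 24 − log₂ 8) = 284 / (4.5850 − 3) = 179.184 ms/bit
  a = 713 − 179.184 × 3 = 175.448 ms
Then RT(2) = 175.448 + 179.184 × log₂ 2 = 175.448 + 179.184 × 1 ≈ 354.632 ms.

354.6 ms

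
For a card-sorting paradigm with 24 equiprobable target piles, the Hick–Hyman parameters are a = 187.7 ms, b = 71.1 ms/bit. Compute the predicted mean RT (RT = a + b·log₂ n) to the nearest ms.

log₂(24) = 4.5850 bits, so RT = 187.7 + 71.1 × 4.5850 ≈ 513.691 ms.

514 ms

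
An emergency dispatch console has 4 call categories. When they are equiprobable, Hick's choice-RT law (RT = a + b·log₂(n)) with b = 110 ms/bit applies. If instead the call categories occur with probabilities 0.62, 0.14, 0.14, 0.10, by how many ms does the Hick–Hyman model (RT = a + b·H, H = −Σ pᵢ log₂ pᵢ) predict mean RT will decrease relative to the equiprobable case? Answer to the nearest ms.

49 ms

The RT saving is b·ΔH. Equiprobable H₀ = log₂(4) = 2.0000 bits; with the given probabilities H = 1.5540 bits.
b·(H₀ − H) = 110 × (2.0000 − 1.5540) = 49.06 ms.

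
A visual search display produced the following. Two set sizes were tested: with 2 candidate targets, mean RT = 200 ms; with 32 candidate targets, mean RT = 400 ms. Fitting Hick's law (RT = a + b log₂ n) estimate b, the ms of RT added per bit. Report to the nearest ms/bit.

The slope on a log₂ axis is (400 − 200) / (5 − 1) = 50 ms/bit.

50 ms/bit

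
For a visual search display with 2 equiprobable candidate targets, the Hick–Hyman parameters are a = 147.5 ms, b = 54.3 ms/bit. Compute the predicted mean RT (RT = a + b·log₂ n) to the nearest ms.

202 ms

log₂(2) = 1 bits, so RT = 147.5 + 54.3 × 1 ≈ 201.800 ms.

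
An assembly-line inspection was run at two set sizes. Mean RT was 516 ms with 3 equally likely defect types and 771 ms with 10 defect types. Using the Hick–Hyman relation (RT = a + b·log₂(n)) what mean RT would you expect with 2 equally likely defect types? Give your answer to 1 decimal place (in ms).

Solve the two-equation system in a and b:
  b = (771 − 516) / (log₂ 10 − log₂ 3) = 255 / (3.3219 − 1.5850) = 146.808 ms/bit
  a = 516 − 146.808 × 1.5850 = 283.315 ms
Then RT(2) = 283.315 + 146.808 × log₂ 2 = 283.315 + 146.808 × 1 ≈ 430.123 ms.

430.1 ms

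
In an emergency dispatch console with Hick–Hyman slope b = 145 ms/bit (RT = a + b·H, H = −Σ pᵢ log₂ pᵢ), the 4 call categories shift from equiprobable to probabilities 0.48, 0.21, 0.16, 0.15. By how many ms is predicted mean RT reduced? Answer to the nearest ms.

Equiprobable entropy H₀ = log₂ 4 = 2.0000 bits.
Skewed entropy H = −Σ pᵢ log₂ pᵢ = 1.8147 bits.
ΔRT = b·(H₀ − H) = 145 × 0.1853 = 26.88 ms.

27 ms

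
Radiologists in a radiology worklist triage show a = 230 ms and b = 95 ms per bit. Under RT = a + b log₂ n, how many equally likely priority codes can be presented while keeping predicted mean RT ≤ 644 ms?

Set 230 + 95·log₂ n ≤ 644 → log₂ n ≤ (644 − 230)/95 = 4.3579.
So n ≤ 2^4.3579 = 20.505; the largest integer n is 20.

20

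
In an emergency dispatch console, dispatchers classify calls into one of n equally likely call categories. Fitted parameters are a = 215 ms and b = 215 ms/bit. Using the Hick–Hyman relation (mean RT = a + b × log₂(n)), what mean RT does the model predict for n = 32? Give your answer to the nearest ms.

log₂(32) = 5 bits, so RT = 215 + 215 × 5 ≈ 1290.000 ms.

1290 ms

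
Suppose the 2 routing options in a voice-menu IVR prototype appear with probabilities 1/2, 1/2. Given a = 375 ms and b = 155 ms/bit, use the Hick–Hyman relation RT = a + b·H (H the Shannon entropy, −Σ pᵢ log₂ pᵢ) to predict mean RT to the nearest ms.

530 ms

H = −Σ pᵢ log₂ pᵢ = 0.5·1 + 0.5·1 = 1.000 bits.
RT = 375 + 155 × 1.000 = 530.00 ms.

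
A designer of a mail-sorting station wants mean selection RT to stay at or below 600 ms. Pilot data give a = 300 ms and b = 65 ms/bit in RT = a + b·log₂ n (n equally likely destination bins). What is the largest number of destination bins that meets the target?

24

Set 300 + 65·log₂ n ≤ 600 → log₂ n ≤ (600 − 300)/65 = 4.6154.
So n ≤ 2^4.6154 = 24.511; the largest integer n is 24.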